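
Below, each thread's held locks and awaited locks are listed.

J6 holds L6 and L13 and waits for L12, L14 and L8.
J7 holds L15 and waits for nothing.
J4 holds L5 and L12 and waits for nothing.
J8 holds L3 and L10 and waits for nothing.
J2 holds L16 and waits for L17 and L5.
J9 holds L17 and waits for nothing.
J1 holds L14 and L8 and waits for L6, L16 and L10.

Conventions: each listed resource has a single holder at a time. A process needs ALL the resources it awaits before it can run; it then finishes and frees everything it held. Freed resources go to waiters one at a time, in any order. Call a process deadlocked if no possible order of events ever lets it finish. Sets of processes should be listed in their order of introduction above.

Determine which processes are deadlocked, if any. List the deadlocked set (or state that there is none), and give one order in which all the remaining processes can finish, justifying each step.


Deadlocked: J6 and J1.
Key observation: the knot is the closed ring of waits J6 -> J1 -> J6; no other process is dragged down with it.
The rest can finish in the order J7, J8, J9, J4, J2.
Walking it through:
  run J7 (it waits on nothing); releases L15
  run J8 (it waits on nothing); releases L3 and L10
  run J9 (it waits on nothing); releases L17
  run J4 (it waits on nothing); releases L5 and L12
  J2: everything it awaited (L17 and L5) is free; runs, freeing L16


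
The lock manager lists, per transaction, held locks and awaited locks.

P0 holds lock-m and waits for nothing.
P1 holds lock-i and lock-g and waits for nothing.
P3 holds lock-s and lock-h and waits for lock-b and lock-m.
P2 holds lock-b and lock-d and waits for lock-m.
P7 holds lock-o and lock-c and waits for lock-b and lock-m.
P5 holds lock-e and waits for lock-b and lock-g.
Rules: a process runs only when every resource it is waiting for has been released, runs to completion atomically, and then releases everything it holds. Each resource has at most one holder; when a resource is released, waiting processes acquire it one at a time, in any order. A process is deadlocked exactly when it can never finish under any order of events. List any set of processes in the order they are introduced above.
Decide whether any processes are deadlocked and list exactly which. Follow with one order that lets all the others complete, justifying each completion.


The deadlocked set is empty.
Key observation: the waits form no ring: some process can always run, and its releases unblock the others one by one.
The rest can finish in the order P0, P2, P1, P7, P3, P5.
Check, step by step:
  P0 waits on nothing -> runs at once and releases lock-m
  P2: everything it awaited (lock-m) is free; runs, freeing lock-b and lock-d
  P1 waits on nothing -> runs at once and releases lock-i and lock-g
  P7: everything it awaited (lock-b and lock-m) is free; runs, freeing lock-o and lock-c
  P3: everything it awaited (lock-b and lock-m) is free; runs, freeing lock-s and lock-h
  P5: everything it awaited (lock-b and lock-g) is free; runs, freeing lock-e


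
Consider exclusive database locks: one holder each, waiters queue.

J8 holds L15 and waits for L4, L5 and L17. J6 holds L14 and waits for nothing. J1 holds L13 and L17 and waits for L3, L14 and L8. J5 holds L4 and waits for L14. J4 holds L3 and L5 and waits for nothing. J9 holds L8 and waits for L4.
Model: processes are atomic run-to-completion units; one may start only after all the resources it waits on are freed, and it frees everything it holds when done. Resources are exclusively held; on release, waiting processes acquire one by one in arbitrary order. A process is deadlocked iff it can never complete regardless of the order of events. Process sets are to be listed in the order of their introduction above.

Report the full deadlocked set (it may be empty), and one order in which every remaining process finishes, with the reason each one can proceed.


Nothing here is deadlocked.
Key observation: the wait graph is acyclic; completion cascades from the unblocked processes through everyone else.
A valid finishing order for the others: J6, J5, J4, J9, J1, J8.
Step-by-step check:
  J6 waits on nothing -> runs at once and releases L14
  J5 waits on L14 — all released -> runs and releases L4
  J4 waits on nothing -> runs at once and releases L3 and L5
  J9 waits on L4 — all released -> runs and releases L8
  J1 waits on L3, L14 and L8 — all released -> runs and releases L13 and L17
  J8 waits on L4, L5 and L17 — all released -> runs and releases L15


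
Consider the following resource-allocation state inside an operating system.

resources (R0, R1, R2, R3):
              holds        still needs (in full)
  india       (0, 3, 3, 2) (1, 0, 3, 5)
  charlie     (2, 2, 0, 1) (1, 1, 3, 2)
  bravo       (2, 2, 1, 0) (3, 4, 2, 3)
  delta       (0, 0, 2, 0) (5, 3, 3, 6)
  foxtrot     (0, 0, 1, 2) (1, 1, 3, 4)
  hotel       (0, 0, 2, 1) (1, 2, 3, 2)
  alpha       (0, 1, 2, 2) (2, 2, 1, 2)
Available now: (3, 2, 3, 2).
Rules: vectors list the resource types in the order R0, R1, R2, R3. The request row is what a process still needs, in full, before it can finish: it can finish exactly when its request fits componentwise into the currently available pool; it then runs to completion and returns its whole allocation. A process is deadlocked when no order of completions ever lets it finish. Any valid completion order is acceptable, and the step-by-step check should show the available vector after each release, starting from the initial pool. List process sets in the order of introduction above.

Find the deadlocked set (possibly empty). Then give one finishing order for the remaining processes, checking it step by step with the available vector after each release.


Nothing here is deadlocked.
Key observation: the pool covers charlie at once, and every later process fits after earlier releases.
A valid finishing order for the others: charlie, alpha, india, hotel, bravo, delta, foxtrot. Verifying each step:
  pool = (3, 2, 3, 2)
  charlie needs (1, 1, 3, 2) <= (3, 2, 3, 2) -> finishes; pool += (2, 2, 0, 1) = (5, 4, 3, 3)
  alpha needs (2, 2, 1, 2) <= (5, 4, 3, 3) -> finishes; pool += (0, 1, 2, 2) = (5, 5, 5, 5)
  india needs (1, 0, 3, 5) <= (5, 5, 5, 5) -> finishes; pool += (0, 3, 3, 2) = (5, 8, 8, 7)
  hotel needs (1, 2, 3, 2) <= (5, 8, 8, 7) -> finishes; pool += (0, 0, 2, 1) = (5, 8, 10, 8)
  bravo needs (3, 4, 2, 3) <= (5, 8, 10, 8) -> finishes; pool += (2, 2, 1, 0) = (7, 10, 11, 8)
  delta needs (5, 3, 3, 6) <= (7, 10, 11, 8) -> finishes; pool += (0, 0, 2, 0) = (7, 10, 13, 8)
  foxtrot needs (1, 1, 3, 4) <= (7, 10, 13, 8) -> finishes; pool += (0, 0, 1, 2) = (7, 10, 14, 10)


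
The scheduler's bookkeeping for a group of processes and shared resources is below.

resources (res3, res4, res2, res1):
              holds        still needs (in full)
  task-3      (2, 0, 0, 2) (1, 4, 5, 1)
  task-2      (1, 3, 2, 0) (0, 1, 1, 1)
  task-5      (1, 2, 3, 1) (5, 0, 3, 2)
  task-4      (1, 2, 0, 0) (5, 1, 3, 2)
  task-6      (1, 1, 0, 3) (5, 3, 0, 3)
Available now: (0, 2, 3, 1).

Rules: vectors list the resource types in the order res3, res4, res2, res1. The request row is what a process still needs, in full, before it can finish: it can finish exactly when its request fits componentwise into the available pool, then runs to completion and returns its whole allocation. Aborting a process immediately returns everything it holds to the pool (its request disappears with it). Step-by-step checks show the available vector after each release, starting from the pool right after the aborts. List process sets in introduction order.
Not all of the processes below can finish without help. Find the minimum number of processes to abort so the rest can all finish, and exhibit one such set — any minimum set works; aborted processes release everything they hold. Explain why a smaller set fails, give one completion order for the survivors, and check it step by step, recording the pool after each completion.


Abort task-5 and task-6.
Key observation: task-4 had no path to completion before; after the abort of task-5 and task-6 ((2, 3, 3, 4) returned), step 3 is where it fits.
No one abort is enough; case by case: task-3 alone leaves task-5 blocked (short on res3); task-2 alone leaves task-5 blocked (short on res3); task-5 alone leaves task-4 blocked (short on res3); task-4 alone leaves task-5 blocked (short on res3); task-6 alone leaves task-5 blocked (short on res3).
One survivor order: task-2, task-3, task-4. Check, step by step (post-abort pool first):
  pool = (2, 5, 6, 5)
  task-2 needs (0, 1, 1, 1) <= (2, 5, 6, 5) -> finishes; pool += (1, 3, 2, 0) = (3, 8, 8, 5)
  task-3 needs (1, 4, 5, 1) <= (3, 8, 8, 5) -> finishes; pool += (2, 0, 0, 2) = (5, 8, 8, 7)
  task-4 needs (5, 1, 3, 2) <= (5, 8, 8, 7) -> finishes; pool += (1, 2, 0, 0) = (6, 10, 8, 7)


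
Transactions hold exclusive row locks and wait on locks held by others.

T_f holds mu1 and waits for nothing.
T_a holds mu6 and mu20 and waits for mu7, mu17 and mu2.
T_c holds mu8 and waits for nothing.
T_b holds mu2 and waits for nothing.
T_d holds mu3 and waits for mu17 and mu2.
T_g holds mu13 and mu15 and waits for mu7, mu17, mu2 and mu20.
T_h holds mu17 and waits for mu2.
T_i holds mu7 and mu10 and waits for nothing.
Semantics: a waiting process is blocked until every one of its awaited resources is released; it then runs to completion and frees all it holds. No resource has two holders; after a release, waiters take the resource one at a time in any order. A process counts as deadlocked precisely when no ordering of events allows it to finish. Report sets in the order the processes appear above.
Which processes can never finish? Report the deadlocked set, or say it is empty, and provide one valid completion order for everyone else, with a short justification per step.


The deadlocked set is empty.
Key observation: the waits form no ring: some process can always run, and its releases unblock the others one by one.
The rest can finish in the order T_i, T_b, T_c, T_f, T_h, T_a, T_g, T_d.
Check, step by step:
  T_i waits on nothing -> runs at once and releases mu7 and mu10
  T_b waits on nothing -> runs at once and releases mu2
  T_c waits on nothing -> runs at once and releases mu8
  T_f waits on nothing -> runs at once and releases mu1
  T_h: everything it awaited (mu2) is free; runs, freeing mu17
  T_a: everything it awaited (mu7, mu17 and mu2) is free; runs, freeing mu6 and mu20
  T_g: everything it awaited (mu7, mu17, mu2 and mu20) is free; runs, freeing mu13 and mu15
  T_d: everything it awaited (mu17 and mu2) is free; runs, freeing mu3


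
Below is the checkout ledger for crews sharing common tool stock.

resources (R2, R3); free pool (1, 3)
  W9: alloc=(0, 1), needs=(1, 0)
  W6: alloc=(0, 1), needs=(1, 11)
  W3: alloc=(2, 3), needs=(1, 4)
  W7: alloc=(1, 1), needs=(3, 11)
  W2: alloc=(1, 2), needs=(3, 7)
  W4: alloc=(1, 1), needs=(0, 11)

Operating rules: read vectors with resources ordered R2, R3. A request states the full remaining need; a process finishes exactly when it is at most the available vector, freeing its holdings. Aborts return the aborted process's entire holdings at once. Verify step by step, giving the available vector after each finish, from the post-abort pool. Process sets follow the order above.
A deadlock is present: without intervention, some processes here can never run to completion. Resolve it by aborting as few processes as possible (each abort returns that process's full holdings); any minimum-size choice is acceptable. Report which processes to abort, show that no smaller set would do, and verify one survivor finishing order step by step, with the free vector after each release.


The answer: abort W7 and W4.
Key observation: W6 was stuck for good until W7 and W4 gave back (2, 2); in the order shown it finishes at step 4.
Minimality, checking each single-abort alternative: W9 alone leaves W6 blocked (short on R3); W6 alone leaves W7 blocked (short on R3); W3 alone leaves W6 blocked (short on R3); W7 alone leaves W6 blocked (short on R3); W2 alone leaves W6 blocked (short on R3); W4 alone leaves W6 blocked (short on R3).
The survivors complete as W3, W2, W9, W6. Verifying each step (starting from the post-abort pool):
  pool = (3, 5)
  run W3 (needs (1, 4), free (3, 5)); after release of (2, 3) the pool is (5, 8)
  run W2 (needs (3, 7), free (5, 8)); after release of (1, 2) the pool is (6, 10)
  run W9 (needs (1, 0), free (6, 10)); after release of (0, 1) the pool is (6, 11)
  run W6 (needs (1, 11), free (6, 11)); after release of (0, 1) the pool is (6, 12)


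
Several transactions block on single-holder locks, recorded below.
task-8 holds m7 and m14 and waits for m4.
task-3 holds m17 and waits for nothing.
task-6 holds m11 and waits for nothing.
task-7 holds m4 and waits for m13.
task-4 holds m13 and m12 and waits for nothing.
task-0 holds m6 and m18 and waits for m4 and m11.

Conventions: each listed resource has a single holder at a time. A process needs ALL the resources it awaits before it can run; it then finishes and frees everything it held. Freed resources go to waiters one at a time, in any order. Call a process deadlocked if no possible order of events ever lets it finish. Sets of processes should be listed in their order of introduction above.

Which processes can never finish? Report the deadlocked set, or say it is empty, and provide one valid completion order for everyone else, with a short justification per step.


No process is deadlocked.
Key observation: the waits form no ring: some process can always run, and its releases unblock the others one by one.
One completion order for the rest: task-4, task-6, task-3, task-7, task-0, task-8.
Step-by-step check:
  run task-4 (it waits on nothing); releases m13 and m12
  run task-6 (it waits on nothing); releases m11
  run task-3 (it waits on nothing); releases m17
  run task-7 (all its waits — m13 — are resolved); releases m4
  run task-0 (all its waits — m4 and m11 — are resolved); releases m6 and m18
  run task-8 (all its waits — m4 — are resolved); releases m7 and m14


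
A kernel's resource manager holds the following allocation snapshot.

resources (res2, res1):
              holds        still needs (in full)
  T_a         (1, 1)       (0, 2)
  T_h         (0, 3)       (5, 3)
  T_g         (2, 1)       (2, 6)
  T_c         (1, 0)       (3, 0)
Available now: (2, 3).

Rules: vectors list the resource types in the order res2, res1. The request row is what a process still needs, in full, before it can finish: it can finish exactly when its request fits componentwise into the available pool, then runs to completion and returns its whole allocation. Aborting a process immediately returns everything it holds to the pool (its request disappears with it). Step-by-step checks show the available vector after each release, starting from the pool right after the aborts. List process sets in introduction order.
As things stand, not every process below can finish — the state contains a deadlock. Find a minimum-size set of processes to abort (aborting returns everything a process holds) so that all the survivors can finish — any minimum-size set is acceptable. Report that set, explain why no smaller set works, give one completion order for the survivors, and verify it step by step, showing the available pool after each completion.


The answer: abort T_h.
Key observation: the returned (0, 3) from T_h is what brings T_g — unrunnable before, under any order — into play at step 2.
Why nothing smaller works: aborting no one leaves the state deadlocked as given.
One survivor order: T_a, T_g, T_c. Step-by-step check (post-abort pool first):
  pool = (2, 6)
  run T_a (needs (0, 2), free (2, 6)); after release of (1, 1) the pool is (3, 7)
  run T_g (needs (2, 6), free (3, 7)); after release of (2, 1) the pool is (5, 8)
  run T_c (needs (3, 0), free (5, 8)); after release of (1, 0) the pool is (6, 8)


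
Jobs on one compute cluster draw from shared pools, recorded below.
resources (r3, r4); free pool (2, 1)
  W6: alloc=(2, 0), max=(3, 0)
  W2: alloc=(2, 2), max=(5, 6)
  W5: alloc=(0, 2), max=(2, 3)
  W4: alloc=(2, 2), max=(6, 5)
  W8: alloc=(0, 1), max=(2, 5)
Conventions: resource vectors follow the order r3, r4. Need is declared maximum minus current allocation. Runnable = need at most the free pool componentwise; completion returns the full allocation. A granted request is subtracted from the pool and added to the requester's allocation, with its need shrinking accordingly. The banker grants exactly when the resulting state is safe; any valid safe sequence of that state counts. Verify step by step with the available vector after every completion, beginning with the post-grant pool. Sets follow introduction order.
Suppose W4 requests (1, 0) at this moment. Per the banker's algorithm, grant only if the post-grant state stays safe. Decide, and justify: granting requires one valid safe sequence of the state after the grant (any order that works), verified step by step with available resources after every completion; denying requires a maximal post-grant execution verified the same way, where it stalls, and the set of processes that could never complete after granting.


GRANT. The post-grant state is safe; one safe sequence: W6, W5, W4, W2, W8.
Key observation: even at the reduced pool (1, 1), W6 fits immediately, so safety survives the grant.
Verifying the post-grant state step by step:
  pool = (1, 1)
  W6: need (1, 0) fits (1, 1); releases (2, 0), pool now (3, 1)
  W5: need (2, 1) fits (3, 1); releases (0, 2), pool now (3, 3)
  W4: need (3, 3) fits (3, 3); releases (3, 2), pool now (6, 5)
  W2: need (3, 4) fits (6, 5); releases (2, 2), pool now (8, 7)
  W8: need (2, 4) fits (8, 7); releases (0, 1), pool now (8, 8)


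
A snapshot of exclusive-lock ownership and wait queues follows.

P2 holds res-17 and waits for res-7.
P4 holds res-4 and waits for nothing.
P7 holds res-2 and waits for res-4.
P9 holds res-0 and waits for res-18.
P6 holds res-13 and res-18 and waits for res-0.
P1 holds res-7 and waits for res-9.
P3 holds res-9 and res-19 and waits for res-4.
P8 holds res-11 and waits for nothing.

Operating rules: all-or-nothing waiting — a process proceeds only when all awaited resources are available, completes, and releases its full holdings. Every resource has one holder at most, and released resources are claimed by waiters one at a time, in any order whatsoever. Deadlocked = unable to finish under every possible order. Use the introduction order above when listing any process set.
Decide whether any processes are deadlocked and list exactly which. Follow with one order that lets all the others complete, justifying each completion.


Deadlocked: P9 and P6.
Key observation: the cycle P9 -> P6 -> P9 can never break — each member waits on the next; no other process is dragged down with it.
A valid finishing order for the others: P4, P3, P8, P1, P2, P7.
Step-by-step check:
  P4: no waits; runs immediately, freeing res-4
  run P3 (all its waits — res-4 — are resolved); releases res-9 and res-19
  P8: no waits; runs immediately, freeing res-11
  run P1 (all its waits — res-9 — are resolved); releases res-7
  run P2 (all its waits — res-7 — are resolved); releases res-17
  run P7 (all its waits — res-4 — are resolved); releases res-2


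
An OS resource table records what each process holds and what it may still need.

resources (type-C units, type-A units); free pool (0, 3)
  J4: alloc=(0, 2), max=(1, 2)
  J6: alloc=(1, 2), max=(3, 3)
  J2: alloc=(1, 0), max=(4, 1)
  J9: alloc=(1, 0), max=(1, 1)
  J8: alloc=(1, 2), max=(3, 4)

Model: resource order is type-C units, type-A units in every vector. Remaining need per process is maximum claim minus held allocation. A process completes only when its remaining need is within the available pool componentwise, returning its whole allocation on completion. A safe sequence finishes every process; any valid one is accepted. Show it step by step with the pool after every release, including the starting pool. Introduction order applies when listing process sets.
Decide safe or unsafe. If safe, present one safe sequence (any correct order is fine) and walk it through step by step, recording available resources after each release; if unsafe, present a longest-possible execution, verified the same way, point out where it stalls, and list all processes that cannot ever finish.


The state is UNSAFE.
Key observation: after J9, J4 complete, (1, 5) is the best the pool ever gets, yet each leftover process wants more type-C units.
The run J9, J4 cannot be extended any further. Walking it through:
  pool = (0, 3)
  run J9 (needs (0, 1), free (0, 3)); after release of (1, 0) the pool is (1, 3)
  run J4 (needs (1, 0), free (1, 3)); after release of (0, 2) the pool is (1, 5)
  J6 still needs (2, 1) but only (1, 5) is free — short on type-C units
  J2 still needs (3, 1) but only (1, 5) is free — short on type-C units
  J8 still needs (2, 2) but only (1, 5) is free — short on type-C units
Processes that can never finish: J6, J2 and J8.


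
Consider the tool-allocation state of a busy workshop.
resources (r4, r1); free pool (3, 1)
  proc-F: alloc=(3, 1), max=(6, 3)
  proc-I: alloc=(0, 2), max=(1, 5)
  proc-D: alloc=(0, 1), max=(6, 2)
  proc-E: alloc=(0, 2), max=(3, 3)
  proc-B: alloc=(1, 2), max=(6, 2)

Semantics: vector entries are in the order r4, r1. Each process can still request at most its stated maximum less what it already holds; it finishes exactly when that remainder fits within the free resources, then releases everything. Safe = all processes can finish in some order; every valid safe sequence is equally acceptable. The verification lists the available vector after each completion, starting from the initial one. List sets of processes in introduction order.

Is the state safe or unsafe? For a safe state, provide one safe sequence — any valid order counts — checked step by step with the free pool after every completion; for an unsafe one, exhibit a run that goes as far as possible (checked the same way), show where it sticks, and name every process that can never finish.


SAFE. One safe sequence: proc-E, proc-F, proc-D, proc-B, proc-I.
Key observation: at proc-E the run first touches a limit — (3, 1) against (3, 1), exact on a resource it actually requests.
Check, step by step:
  pool = (3, 1)
  proc-E needs (3, 1) <= (3, 1) -> finishes; pool += (0, 2) = (3, 3)
  proc-F needs (3, 2) <= (3, 3) -> finishes; pool += (3, 1) = (6, 4)
  proc-D needs (6, 1) <= (6, 4) -> finishes; pool += (0, 1) = (6, 5)
  proc-B needs (5, 0) <= (6, 5) -> finishes; pool += (1, 2) = (7, 7)
  proc-I needs (1, 3) <= (7, 7) -> finishes; pool += (0, 2) = (7, 9)


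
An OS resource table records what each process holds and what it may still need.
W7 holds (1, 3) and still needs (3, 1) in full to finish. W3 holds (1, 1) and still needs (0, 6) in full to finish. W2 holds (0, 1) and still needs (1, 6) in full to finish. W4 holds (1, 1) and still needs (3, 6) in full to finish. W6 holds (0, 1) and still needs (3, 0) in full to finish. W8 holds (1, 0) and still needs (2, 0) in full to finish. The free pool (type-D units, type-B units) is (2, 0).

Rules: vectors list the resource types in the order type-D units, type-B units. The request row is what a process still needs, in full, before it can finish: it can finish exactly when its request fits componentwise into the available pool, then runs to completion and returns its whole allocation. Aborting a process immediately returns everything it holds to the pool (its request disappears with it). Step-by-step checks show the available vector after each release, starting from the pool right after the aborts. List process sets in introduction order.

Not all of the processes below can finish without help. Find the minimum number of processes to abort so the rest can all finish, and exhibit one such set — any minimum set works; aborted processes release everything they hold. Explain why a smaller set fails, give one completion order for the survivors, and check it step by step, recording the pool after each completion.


Abort W2 and W4.
Key observation: W3 had no path to completion before; after the abort of W2 and W4 ((1, 2) returned), step 3 is where it fits.
Minimality, checking each single-abort alternative: W7 alone leaves W3 blocked (short on type-B units); W3 alone leaves W2 blocked (short on type-B units); W2 alone leaves W3 blocked (short on type-B units); W4 alone leaves W3 blocked (short on type-B units); W6 alone leaves W3 blocked (short on type-B units); W8 alone leaves W3 blocked (short on type-B units).
Survivors finish in the order: W7, W6, W3, W8. Step-by-step check (pool after the aborts first):
  pool = (3, 2)
  W7 needs (3, 1) <= (3, 2) -> finishes; pool += (1, 3) = (4, 5)
  W6 needs (3, 0) <= (4, 5) -> finishes; pool += (0, 1) = (4, 6)
  W3 needs (0, 6) <= (4, 6) -> finishes; pool += (1, 1) = (5, 7)
  W8 needs (2, 0) <= (5, 7) -> finishes; pool += (1, 0) = (6, 7)


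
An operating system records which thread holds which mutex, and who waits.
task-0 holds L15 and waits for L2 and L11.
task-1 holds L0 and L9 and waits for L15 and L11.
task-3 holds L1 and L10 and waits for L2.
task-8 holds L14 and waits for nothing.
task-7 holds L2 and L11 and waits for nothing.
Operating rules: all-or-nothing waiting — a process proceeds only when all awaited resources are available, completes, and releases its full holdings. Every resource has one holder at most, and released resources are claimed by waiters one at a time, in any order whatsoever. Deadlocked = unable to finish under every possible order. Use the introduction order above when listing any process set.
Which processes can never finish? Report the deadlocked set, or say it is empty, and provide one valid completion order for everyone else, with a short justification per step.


No process is deadlocked.
Key observation: although several processes wait, no cycle exists — each chain bottoms out at a free runner.
The rest can finish in the order task-7, task-8, task-0, task-1, task-3.
Step-by-step check:
  task-7 waits on nothing -> runs at once and releases L2 and L11
  task-8 waits on nothing -> runs at once and releases L14
  run task-0 (all its waits — L2 and L11 — are resolved); releases L15
  run task-1 (all its waits — L15 and L11 — are resolved); releases L0 and L9
  run task-3 (all its waits — L2 — are resolved); releases L1 and L10


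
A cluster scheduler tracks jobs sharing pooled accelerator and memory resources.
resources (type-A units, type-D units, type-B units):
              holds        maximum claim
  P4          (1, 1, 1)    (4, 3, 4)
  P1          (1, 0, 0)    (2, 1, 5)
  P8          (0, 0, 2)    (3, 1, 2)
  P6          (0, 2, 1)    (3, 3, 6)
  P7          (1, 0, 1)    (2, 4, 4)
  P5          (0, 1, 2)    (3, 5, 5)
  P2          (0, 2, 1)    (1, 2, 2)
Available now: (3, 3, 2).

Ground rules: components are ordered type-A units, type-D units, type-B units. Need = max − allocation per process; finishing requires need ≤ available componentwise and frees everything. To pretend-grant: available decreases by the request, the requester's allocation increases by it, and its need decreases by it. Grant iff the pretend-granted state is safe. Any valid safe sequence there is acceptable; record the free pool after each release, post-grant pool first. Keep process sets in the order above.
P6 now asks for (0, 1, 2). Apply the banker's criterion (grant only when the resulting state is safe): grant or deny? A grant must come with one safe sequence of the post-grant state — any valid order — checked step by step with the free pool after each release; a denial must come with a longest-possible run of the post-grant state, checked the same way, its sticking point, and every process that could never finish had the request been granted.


GRANT. The post-grant state is safe; one safe sequence: P8, P2, P6, P5, P4, P7, P1.
Key observation: the transfer keeps a workable pool ((3, 2, 0)); P8 starts the safe sequence.
Check on the post-grant state, step by step:
  pool = (3, 2, 0)
  P8: need (3, 1, 0) fits (3, 2, 0); releases (0, 0, 2), pool now (3, 2, 2)
  P2: need (1, 0, 1) fits (3, 2, 2); releases (0, 2, 1), pool now (3, 4, 3)
  P6: need (3, 0, 3) fits (3, 4, 3); releases (0, 3, 3), pool now (3, 7, 6)
  P5: need (3, 4, 3) fits (3, 7, 6); releases (0, 1, 2), pool now (3, 8, 8)
  P4: need (3, 2, 3) fits (3, 8, 8); releases (1, 1, 1), pool now (4, 9, 9)
  P7: need (1, 4, 3) fits (4, 9, 9); releases (1, 0, 1), pool now (5, 9, 10)
  P1: need (1, 1, 5) fits (5, 9, 10); releases (1, 0, 0), pool now (6, 9, 10)


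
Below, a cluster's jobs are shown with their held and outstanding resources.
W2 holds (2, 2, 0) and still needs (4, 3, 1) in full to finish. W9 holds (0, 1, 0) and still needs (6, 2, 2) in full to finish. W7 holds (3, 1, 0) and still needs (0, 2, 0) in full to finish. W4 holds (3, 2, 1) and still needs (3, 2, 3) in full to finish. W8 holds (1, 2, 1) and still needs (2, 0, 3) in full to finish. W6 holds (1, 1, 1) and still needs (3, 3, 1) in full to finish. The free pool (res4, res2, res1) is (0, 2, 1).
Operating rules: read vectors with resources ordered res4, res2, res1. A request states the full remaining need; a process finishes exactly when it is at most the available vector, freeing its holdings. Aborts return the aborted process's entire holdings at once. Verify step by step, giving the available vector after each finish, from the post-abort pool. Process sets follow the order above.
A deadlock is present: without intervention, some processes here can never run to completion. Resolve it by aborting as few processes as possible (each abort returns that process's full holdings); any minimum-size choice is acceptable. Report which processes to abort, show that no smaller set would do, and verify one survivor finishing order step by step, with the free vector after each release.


Abort W4.
Key observation: W8 had no path to completion before; after the abort of W4 ((3, 2, 1) returned), step 4 is where it fits.
No smaller set exists: with zero aborts the deadlock remains.
Survivors finish in the order: W6, W7, W2, W8, W9. Walking it through (pool after the aborts first):
  pool = (3, 4, 2)
  W6: need (3, 3, 1) fits (3, 4, 2); releases (1, 1, 1), pool now (4, 5, 3)
  W7: need (0, 2, 0) fits (4, 5, 3); releases (3, 1, 0), pool now (7, 6, 3)
  W2: need (4, 3, 1) fits (7, 6, 3); releases (2, 2, 0), pool now (9, 8, 3)
  W8: need (2, 0, 3) fits (9, 8, 3); releases (1, 2, 1), pool now (10, 10, 4)
  W9: need (6, 2, 2) fits (10, 10, 4); releases (0, 1, 0), pool now (10, 11, 4)


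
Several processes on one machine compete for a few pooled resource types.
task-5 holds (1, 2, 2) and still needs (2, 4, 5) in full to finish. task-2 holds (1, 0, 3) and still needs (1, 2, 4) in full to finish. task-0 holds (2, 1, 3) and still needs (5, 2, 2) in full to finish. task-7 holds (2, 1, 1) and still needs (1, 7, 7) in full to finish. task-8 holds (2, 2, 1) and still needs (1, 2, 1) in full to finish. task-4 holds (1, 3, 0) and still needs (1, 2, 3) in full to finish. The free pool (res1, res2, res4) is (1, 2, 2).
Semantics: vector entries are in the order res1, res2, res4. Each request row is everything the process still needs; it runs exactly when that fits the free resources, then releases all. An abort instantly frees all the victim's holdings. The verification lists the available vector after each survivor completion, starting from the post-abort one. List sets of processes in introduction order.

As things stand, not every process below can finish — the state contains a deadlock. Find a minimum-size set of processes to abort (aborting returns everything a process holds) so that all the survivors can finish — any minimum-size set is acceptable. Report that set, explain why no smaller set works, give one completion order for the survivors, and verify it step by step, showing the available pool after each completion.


Minimum abort set: task-0.
Key observation: no ordering could ever have run task-5 before the abort of task-0; with (2, 1, 3) back in the pool it fits at step 2.
Minimality: the empty abort set fails — the state is deadlocked as it stands.
The survivors complete as task-8, task-5, task-2, task-4, task-7. Walking it through (starting from the post-abort pool):
  pool = (3, 3, 5)
  run task-8 (needs (1, 2, 1), free (3, 3, 5)); after release of (2, 2, 1) the pool is (5, 5, 6)
  run task-5 (needs (2, 4, 5), free (5, 5, 6)); after release of (1, 2, 2) the pool is (6, 7, 8)
  run task-2 (needs (1, 2, 4), free (6, 7, 8)); after release of (1, 0, 3) the pool is (7, 7, 11)
  run task-4 (needs (1, 2, 3), free (7, 7, 11)); after release of (1, 3, 0) the pool is (8, 10, 11)
  run task-7 (needs (1, 7, 7), free (8, 10, 11)); after release of (2, 1, 1) the pool is (10, 11, 12)


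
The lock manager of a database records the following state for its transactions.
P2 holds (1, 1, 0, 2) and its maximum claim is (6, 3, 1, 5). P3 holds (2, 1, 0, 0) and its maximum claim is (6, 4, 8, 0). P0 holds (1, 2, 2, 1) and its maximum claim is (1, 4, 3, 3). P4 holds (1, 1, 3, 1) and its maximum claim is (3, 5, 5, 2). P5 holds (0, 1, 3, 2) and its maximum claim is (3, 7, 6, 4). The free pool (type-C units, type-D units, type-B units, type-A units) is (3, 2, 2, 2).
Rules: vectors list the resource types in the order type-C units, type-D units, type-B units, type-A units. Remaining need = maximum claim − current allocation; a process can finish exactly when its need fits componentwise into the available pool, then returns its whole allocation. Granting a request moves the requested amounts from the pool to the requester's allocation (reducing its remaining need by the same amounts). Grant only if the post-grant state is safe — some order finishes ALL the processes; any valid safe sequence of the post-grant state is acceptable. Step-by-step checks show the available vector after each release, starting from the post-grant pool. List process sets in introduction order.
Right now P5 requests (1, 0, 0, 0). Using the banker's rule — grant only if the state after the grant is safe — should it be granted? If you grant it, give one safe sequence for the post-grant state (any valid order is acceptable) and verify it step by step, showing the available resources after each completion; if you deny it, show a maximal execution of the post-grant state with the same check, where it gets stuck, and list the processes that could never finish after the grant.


DENY: after the grant no complete ordering would exist.
Key observation: after P0, P4 the pool peaks at (4, 5, 7, 4), and each blocked process is short somewhere: P2 on type-C units; P3 on type-B units; P5 on type-D units.
After a pretend grant, a maximal execution: P0, P4 — then nothing else fits. Step-by-step check:
  pool = (2, 2, 2, 2)
  run P0 (needs (0, 2, 1, 2), free (2, 2, 2, 2)); after release of (1, 2, 2, 1) the pool is (3, 4, 4, 3)
  run P4 (needs (2, 4, 2, 1), free (3, 4, 4, 3)); after release of (1, 1, 3, 1) the pool is (4, 5, 7, 4)
  P2 cannot run: need (5, 2, 1, 3) vs free (4, 5, 7, 4) (insufficient type-C units)
  P3 cannot run: need (4, 3, 8, 0) vs free (4, 5, 7, 4) (insufficient type-B units)
  P5 cannot run: need (2, 6, 3, 2) vs free (4, 5, 7, 4) (insufficient type-D units)
Had the request been granted, P2, P3 and P5 could never finish.


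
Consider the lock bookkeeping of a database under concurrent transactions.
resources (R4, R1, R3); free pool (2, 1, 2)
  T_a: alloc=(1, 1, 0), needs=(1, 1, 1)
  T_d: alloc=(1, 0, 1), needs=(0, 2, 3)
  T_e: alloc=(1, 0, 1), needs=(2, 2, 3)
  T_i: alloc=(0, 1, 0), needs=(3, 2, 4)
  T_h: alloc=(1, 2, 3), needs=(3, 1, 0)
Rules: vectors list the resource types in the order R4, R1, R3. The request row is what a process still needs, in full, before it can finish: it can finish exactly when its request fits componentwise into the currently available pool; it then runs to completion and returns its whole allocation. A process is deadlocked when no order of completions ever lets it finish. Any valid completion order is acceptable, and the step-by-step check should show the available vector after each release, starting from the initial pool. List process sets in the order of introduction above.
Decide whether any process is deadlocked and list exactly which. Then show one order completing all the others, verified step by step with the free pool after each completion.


No process is deadlocked.
Key observation: the pool covers T_a at once, and every later process fits after earlier releases.
A valid finishing order for the others: T_a, T_h, T_d, T_i, T_e. Check, step by step:
  pool = (2, 1, 2)
  T_a needs (1, 1, 1) <= (2, 1, 2) -> finishes; pool += (1, 1, 0) = (3, 2, 2)
  T_h needs (3, 1, 0) <= (3, 2, 2) -> finishes; pool += (1, 2, 3) = (4, 4, 5)
  T_d needs (0, 2, 3) <= (4, 4, 5) -> finishes; pool += (1, 0, 1) = (5, 4, 6)
  T_i needs (3, 2, 4) <= (5, 4, 6) -> finishes; pool += (0, 1, 0) = (5, 5, 6)
  T_e needs (2, 2, 3) <= (5, 5, 6) -> finishes; pool += (1, 0, 1) = (6, 5, 7)


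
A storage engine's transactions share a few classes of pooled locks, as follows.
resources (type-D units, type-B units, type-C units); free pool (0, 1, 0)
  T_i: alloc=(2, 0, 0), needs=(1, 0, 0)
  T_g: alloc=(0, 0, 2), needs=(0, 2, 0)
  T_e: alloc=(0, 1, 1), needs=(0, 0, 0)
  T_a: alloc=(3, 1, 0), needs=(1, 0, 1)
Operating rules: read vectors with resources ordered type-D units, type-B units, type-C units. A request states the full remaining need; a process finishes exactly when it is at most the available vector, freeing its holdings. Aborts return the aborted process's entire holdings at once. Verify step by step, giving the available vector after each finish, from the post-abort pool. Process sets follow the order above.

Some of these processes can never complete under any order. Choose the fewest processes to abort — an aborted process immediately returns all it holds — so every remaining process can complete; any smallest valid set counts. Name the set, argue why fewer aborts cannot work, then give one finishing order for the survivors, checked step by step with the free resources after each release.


The answer: abort T_a.
Key observation: T_i was stuck for good until T_a gave back (3, 1, 0); in the order shown it finishes at step 2.
No smaller set exists: with zero aborts the deadlock remains.
Survivors finish in the order: T_e, T_i, T_g. Check, step by step (pool after the aborts first):
  pool = (3, 2, 0)
  T_e: need (0, 0, 0) fits (3, 2, 0); releases (0, 1, 1), pool now (3, 3, 1)
  T_i: need (1, 0, 0) fits (3, 3, 1); releases (2, 0, 0), pool now (5, 3, 1)
  T_g: need (0, 2, 0) fits (5, 3, 1); releases (0, 0, 2), pool now (5, 3, 3)


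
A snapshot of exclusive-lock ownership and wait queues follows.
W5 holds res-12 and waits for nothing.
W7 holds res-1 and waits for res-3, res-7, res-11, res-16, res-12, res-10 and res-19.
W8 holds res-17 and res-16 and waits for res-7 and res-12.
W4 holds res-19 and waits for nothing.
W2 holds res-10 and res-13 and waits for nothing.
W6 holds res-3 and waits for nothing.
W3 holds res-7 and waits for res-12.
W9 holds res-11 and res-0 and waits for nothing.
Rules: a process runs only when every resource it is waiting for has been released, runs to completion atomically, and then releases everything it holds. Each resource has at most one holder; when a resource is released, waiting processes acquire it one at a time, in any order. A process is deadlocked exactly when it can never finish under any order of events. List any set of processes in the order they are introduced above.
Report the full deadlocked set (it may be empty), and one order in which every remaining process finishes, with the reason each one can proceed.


Nothing here is deadlocked.
Key observation: no waiting chain loops back on itself — every chain ends at a process that waits on nothing, so everyone eventually runs.
The rest can finish in the order W9, W4, W5, W3, W6, W2, W8, W7.
Walking it through:
  run W9 (it waits on nothing); releases res-11 and res-0
  run W4 (it waits on nothing); releases res-19
  run W5 (it waits on nothing); releases res-12
  run W3 (all its waits — res-12 — are resolved); releases res-7
  run W6 (it waits on nothing); releases res-3
  run W2 (it waits on nothing); releases res-10 and res-13
  run W8 (all its waits — res-7 and res-12 — are resolved); releases res-17 and res-16
  run W7 (all its waits — res-3, res-7, res-11, res-16, res-12, res-10 and res-19 — are resolved); releases res-1
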